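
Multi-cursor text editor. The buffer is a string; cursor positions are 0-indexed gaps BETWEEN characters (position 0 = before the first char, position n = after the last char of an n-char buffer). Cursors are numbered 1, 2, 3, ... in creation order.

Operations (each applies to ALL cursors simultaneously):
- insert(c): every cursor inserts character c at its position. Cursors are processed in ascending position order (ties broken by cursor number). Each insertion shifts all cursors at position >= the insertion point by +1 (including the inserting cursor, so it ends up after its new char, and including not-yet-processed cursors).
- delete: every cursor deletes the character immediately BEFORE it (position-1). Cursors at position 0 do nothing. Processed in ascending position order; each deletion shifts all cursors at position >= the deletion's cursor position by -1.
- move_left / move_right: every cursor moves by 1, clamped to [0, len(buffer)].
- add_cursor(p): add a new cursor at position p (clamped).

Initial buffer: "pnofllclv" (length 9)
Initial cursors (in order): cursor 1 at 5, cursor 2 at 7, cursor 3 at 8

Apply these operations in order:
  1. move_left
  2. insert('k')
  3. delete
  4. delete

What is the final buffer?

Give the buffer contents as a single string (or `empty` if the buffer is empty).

After op 1 (move_left): buffer="pnofllclv" (len 9), cursors c1@4 c2@6 c3@7, authorship .........
After op 2 (insert('k')): buffer="pnofkllkcklv" (len 12), cursors c1@5 c2@8 c3@10, authorship ....1..2.3..
After op 3 (delete): buffer="pnofllclv" (len 9), cursors c1@4 c2@6 c3@7, authorship .........
After op 4 (delete): buffer="pnollv" (len 6), cursors c1@3 c2@4 c3@4, authorship ......

Answer: pnollv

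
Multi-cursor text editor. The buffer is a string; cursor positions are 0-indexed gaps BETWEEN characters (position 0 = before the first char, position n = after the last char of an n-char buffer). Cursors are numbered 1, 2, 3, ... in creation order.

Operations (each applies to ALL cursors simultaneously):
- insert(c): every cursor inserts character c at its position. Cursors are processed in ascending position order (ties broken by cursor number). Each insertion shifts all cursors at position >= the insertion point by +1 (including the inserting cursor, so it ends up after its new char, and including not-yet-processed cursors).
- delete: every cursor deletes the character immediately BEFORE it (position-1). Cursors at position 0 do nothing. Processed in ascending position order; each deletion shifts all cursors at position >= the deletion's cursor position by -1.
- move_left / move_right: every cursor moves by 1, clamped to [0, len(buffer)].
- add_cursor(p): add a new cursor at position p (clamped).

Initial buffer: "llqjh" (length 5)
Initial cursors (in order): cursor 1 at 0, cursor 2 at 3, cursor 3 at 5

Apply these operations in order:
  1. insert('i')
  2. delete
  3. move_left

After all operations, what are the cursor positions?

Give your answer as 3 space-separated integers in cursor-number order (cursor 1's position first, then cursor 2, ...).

Answer: 0 2 4

Derivation:
After op 1 (insert('i')): buffer="illqijhi" (len 8), cursors c1@1 c2@5 c3@8, authorship 1...2..3
After op 2 (delete): buffer="llqjh" (len 5), cursors c1@0 c2@3 c3@5, authorship .....
After op 3 (move_left): buffer="llqjh" (len 5), cursors c1@0 c2@2 c3@4, authorship .....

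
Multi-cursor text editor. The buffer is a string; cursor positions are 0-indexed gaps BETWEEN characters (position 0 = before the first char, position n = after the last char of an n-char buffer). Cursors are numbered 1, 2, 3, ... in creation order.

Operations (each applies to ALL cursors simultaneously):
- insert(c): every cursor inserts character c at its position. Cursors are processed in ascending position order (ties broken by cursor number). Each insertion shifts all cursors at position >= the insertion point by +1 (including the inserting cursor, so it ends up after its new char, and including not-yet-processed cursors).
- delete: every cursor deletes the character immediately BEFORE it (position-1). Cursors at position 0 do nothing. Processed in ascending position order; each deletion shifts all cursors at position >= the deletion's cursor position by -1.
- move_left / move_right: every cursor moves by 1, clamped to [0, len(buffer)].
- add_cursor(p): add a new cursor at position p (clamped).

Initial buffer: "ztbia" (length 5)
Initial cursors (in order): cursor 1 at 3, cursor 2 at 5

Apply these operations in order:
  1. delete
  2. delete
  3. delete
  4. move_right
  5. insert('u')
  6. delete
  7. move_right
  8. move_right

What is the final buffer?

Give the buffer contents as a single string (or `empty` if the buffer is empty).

Answer: empty

Derivation:
After op 1 (delete): buffer="zti" (len 3), cursors c1@2 c2@3, authorship ...
After op 2 (delete): buffer="z" (len 1), cursors c1@1 c2@1, authorship .
After op 3 (delete): buffer="" (len 0), cursors c1@0 c2@0, authorship 
After op 4 (move_right): buffer="" (len 0), cursors c1@0 c2@0, authorship 
After op 5 (insert('u')): buffer="uu" (len 2), cursors c1@2 c2@2, authorship 12
After op 6 (delete): buffer="" (len 0), cursors c1@0 c2@0, authorship 
After op 7 (move_right): buffer="" (len 0), cursors c1@0 c2@0, authorship 
After op 8 (move_right): buffer="" (len 0), cursors c1@0 c2@0, authorship 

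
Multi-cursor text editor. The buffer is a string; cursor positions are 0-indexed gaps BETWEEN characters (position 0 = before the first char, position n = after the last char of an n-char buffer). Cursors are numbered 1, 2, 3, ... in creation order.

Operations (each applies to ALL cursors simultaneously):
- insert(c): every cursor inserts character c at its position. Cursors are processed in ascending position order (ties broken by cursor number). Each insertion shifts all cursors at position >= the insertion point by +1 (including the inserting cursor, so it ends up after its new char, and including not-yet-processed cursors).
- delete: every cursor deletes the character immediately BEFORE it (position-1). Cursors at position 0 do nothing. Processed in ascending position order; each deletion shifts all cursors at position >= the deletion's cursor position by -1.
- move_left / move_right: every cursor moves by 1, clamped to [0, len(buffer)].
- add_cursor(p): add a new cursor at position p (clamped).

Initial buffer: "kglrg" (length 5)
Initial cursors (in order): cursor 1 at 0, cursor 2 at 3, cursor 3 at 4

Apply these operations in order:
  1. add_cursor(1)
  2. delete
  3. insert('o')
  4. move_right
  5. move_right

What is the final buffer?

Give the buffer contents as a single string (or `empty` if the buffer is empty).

After op 1 (add_cursor(1)): buffer="kglrg" (len 5), cursors c1@0 c4@1 c2@3 c3@4, authorship .....
After op 2 (delete): buffer="gg" (len 2), cursors c1@0 c4@0 c2@1 c3@1, authorship ..
After op 3 (insert('o')): buffer="oogoog" (len 6), cursors c1@2 c4@2 c2@5 c3@5, authorship 14.23.
After op 4 (move_right): buffer="oogoog" (len 6), cursors c1@3 c4@3 c2@6 c3@6, authorship 14.23.
After op 5 (move_right): buffer="oogoog" (len 6), cursors c1@4 c4@4 c2@6 c3@6, authorship 14.23.

Answer: oogoog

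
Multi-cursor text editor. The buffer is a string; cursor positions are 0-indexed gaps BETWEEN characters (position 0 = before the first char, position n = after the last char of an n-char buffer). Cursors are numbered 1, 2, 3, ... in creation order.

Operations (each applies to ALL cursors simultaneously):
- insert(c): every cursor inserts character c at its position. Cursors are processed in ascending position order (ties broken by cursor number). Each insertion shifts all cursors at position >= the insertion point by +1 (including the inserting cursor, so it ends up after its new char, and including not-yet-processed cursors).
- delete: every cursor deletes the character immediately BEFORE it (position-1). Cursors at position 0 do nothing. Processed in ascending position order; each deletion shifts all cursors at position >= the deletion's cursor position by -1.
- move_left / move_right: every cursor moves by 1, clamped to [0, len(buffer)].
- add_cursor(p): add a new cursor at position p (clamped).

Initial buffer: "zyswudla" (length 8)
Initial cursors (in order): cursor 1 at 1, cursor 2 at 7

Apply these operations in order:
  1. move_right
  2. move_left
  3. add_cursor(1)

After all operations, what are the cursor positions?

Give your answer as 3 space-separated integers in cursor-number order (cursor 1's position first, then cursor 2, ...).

After op 1 (move_right): buffer="zyswudla" (len 8), cursors c1@2 c2@8, authorship ........
After op 2 (move_left): buffer="zyswudla" (len 8), cursors c1@1 c2@7, authorship ........
After op 3 (add_cursor(1)): buffer="zyswudla" (len 8), cursors c1@1 c3@1 c2@7, authorship ........

Answer: 1 7 1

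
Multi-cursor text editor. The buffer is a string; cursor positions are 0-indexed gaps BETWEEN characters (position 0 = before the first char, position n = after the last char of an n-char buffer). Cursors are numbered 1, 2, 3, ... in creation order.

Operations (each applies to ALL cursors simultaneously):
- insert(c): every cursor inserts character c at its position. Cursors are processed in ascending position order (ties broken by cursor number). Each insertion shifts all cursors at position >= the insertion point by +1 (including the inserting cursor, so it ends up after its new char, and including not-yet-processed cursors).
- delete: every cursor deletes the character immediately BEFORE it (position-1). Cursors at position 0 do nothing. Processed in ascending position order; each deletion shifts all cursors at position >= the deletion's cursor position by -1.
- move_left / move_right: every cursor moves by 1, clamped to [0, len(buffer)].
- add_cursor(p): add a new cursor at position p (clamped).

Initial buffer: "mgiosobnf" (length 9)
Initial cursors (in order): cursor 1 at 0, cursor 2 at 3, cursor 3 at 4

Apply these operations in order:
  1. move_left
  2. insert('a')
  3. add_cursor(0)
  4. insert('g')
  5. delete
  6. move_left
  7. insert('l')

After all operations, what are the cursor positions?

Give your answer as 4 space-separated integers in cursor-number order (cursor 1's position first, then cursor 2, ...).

Answer: 2 6 9 2

Derivation:
After op 1 (move_left): buffer="mgiosobnf" (len 9), cursors c1@0 c2@2 c3@3, authorship .........
After op 2 (insert('a')): buffer="amgaiaosobnf" (len 12), cursors c1@1 c2@4 c3@6, authorship 1..2.3......
After op 3 (add_cursor(0)): buffer="amgaiaosobnf" (len 12), cursors c4@0 c1@1 c2@4 c3@6, authorship 1..2.3......
After op 4 (insert('g')): buffer="gagmgagiagosobnf" (len 16), cursors c4@1 c1@3 c2@7 c3@10, authorship 411..22.33......
After op 5 (delete): buffer="amgaiaosobnf" (len 12), cursors c4@0 c1@1 c2@4 c3@6, authorship 1..2.3......
After op 6 (move_left): buffer="amgaiaosobnf" (len 12), cursors c1@0 c4@0 c2@3 c3@5, authorship 1..2.3......
After op 7 (insert('l')): buffer="llamglailaosobnf" (len 16), cursors c1@2 c4@2 c2@6 c3@9, authorship 141..22.33......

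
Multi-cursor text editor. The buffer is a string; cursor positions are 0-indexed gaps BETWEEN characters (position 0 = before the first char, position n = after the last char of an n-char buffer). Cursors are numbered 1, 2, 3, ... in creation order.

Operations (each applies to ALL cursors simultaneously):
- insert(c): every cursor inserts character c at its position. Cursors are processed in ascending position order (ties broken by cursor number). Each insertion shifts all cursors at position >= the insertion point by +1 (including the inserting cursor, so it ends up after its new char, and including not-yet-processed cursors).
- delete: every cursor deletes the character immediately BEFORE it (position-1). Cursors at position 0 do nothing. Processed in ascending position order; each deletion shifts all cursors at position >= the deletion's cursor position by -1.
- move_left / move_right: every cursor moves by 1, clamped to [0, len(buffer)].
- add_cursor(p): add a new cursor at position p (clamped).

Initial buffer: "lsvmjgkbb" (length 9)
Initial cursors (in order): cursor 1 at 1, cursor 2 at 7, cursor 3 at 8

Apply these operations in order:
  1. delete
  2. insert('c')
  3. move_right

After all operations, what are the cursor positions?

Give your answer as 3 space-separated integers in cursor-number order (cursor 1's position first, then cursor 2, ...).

After op 1 (delete): buffer="svmjgb" (len 6), cursors c1@0 c2@5 c3@5, authorship ......
After op 2 (insert('c')): buffer="csvmjgccb" (len 9), cursors c1@1 c2@8 c3@8, authorship 1.....23.
After op 3 (move_right): buffer="csvmjgccb" (len 9), cursors c1@2 c2@9 c3@9, authorship 1.....23.

Answer: 2 9 9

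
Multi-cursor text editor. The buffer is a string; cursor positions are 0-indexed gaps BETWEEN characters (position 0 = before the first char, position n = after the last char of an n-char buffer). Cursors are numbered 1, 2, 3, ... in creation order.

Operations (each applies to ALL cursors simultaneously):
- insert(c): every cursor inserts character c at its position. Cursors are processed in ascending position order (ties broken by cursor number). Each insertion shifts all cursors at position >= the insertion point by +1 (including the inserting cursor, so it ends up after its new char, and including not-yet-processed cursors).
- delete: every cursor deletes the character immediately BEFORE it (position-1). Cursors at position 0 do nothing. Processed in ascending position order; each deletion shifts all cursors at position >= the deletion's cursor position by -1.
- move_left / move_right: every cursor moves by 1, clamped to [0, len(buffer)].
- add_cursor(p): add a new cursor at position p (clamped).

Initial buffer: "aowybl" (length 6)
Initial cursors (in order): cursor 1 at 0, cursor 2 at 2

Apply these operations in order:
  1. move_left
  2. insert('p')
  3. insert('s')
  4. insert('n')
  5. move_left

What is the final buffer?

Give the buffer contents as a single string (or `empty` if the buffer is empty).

Answer: psnapsnowybl

Derivation:
After op 1 (move_left): buffer="aowybl" (len 6), cursors c1@0 c2@1, authorship ......
After op 2 (insert('p')): buffer="papowybl" (len 8), cursors c1@1 c2@3, authorship 1.2.....
After op 3 (insert('s')): buffer="psapsowybl" (len 10), cursors c1@2 c2@5, authorship 11.22.....
After op 4 (insert('n')): buffer="psnapsnowybl" (len 12), cursors c1@3 c2@7, authorship 111.222.....
After op 5 (move_left): buffer="psnapsnowybl" (len 12), cursors c1@2 c2@6, authorship 111.222.....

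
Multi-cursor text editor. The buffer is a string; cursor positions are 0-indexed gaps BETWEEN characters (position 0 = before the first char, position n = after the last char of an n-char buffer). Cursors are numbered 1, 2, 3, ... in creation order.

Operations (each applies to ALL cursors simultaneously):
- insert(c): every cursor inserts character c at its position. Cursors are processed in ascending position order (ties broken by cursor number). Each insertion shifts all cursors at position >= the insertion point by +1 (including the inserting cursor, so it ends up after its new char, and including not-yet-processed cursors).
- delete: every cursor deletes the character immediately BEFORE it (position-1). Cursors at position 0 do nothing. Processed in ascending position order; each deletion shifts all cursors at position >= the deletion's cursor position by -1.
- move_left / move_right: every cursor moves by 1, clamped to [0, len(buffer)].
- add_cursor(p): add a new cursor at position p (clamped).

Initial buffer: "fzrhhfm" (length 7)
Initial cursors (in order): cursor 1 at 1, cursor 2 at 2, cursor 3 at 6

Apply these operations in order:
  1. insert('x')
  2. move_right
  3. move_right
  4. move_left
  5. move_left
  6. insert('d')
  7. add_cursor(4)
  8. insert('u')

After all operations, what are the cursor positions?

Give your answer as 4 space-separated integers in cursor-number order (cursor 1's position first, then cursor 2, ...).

After op 1 (insert('x')): buffer="fxzxrhhfxm" (len 10), cursors c1@2 c2@4 c3@9, authorship .1.2....3.
After op 2 (move_right): buffer="fxzxrhhfxm" (len 10), cursors c1@3 c2@5 c3@10, authorship .1.2....3.
After op 3 (move_right): buffer="fxzxrhhfxm" (len 10), cursors c1@4 c2@6 c3@10, authorship .1.2....3.
After op 4 (move_left): buffer="fxzxrhhfxm" (len 10), cursors c1@3 c2@5 c3@9, authorship .1.2....3.
After op 5 (move_left): buffer="fxzxrhhfxm" (len 10), cursors c1@2 c2@4 c3@8, authorship .1.2....3.
After op 6 (insert('d')): buffer="fxdzxdrhhfdxm" (len 13), cursors c1@3 c2@6 c3@11, authorship .11.22....33.
After op 7 (add_cursor(4)): buffer="fxdzxdrhhfdxm" (len 13), cursors c1@3 c4@4 c2@6 c3@11, authorship .11.22....33.
After op 8 (insert('u')): buffer="fxduzuxdurhhfduxm" (len 17), cursors c1@4 c4@6 c2@9 c3@15, authorship .111.4222....333.

Answer: 4 9 15 6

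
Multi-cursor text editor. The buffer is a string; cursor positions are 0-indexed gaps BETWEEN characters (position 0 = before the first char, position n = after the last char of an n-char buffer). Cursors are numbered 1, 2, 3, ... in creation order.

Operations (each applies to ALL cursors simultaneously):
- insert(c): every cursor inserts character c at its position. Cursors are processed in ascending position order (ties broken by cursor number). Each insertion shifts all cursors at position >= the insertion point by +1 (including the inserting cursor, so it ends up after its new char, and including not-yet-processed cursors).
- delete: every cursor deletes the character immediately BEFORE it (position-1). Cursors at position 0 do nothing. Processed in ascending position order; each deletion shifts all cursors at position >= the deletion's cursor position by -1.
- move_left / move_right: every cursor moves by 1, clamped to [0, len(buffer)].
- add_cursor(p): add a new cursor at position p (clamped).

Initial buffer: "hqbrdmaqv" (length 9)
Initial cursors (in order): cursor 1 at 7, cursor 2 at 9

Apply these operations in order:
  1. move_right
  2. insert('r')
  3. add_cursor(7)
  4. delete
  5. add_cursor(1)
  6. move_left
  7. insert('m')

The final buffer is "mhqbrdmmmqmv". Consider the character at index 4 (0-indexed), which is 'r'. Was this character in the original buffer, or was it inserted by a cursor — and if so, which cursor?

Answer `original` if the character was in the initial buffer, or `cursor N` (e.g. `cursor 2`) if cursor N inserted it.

Answer: original

Derivation:
After op 1 (move_right): buffer="hqbrdmaqv" (len 9), cursors c1@8 c2@9, authorship .........
After op 2 (insert('r')): buffer="hqbrdmaqrvr" (len 11), cursors c1@9 c2@11, authorship ........1.2
After op 3 (add_cursor(7)): buffer="hqbrdmaqrvr" (len 11), cursors c3@7 c1@9 c2@11, authorship ........1.2
After op 4 (delete): buffer="hqbrdmqv" (len 8), cursors c3@6 c1@7 c2@8, authorship ........
After op 5 (add_cursor(1)): buffer="hqbrdmqv" (len 8), cursors c4@1 c3@6 c1@7 c2@8, authorship ........
After op 6 (move_left): buffer="hqbrdmqv" (len 8), cursors c4@0 c3@5 c1@6 c2@7, authorship ........
After op 7 (insert('m')): buffer="mhqbrdmmmqmv" (len 12), cursors c4@1 c3@7 c1@9 c2@11, authorship 4.....3.1.2.
Authorship (.=original, N=cursor N): 4 . . . . . 3 . 1 . 2 .
Index 4: author = original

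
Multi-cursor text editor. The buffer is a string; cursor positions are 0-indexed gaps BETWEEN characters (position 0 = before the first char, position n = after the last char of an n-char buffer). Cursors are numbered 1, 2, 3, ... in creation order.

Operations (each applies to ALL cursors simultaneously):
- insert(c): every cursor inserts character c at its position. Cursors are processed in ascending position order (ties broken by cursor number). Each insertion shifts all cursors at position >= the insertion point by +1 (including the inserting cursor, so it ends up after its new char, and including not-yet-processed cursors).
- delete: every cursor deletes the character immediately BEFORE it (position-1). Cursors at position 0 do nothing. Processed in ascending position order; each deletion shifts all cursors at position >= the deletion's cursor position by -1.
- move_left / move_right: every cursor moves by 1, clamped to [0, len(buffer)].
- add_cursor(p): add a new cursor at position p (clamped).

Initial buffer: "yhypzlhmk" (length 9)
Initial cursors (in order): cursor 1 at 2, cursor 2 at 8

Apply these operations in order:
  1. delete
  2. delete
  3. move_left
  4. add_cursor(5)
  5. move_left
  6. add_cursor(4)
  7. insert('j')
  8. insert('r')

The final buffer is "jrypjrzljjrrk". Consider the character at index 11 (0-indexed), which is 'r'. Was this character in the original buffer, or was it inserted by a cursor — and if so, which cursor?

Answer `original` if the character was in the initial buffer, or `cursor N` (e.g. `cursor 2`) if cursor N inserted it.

Answer: cursor 4

Derivation:
After op 1 (delete): buffer="yypzlhk" (len 7), cursors c1@1 c2@6, authorship .......
After op 2 (delete): buffer="ypzlk" (len 5), cursors c1@0 c2@4, authorship .....
After op 3 (move_left): buffer="ypzlk" (len 5), cursors c1@0 c2@3, authorship .....
After op 4 (add_cursor(5)): buffer="ypzlk" (len 5), cursors c1@0 c2@3 c3@5, authorship .....
After op 5 (move_left): buffer="ypzlk" (len 5), cursors c1@0 c2@2 c3@4, authorship .....
After op 6 (add_cursor(4)): buffer="ypzlk" (len 5), cursors c1@0 c2@2 c3@4 c4@4, authorship .....
After op 7 (insert('j')): buffer="jypjzljjk" (len 9), cursors c1@1 c2@4 c3@8 c4@8, authorship 1..2..34.
After op 8 (insert('r')): buffer="jrypjrzljjrrk" (len 13), cursors c1@2 c2@6 c3@12 c4@12, authorship 11..22..3434.
Authorship (.=original, N=cursor N): 1 1 . . 2 2 . . 3 4 3 4 .
Index 11: author = 4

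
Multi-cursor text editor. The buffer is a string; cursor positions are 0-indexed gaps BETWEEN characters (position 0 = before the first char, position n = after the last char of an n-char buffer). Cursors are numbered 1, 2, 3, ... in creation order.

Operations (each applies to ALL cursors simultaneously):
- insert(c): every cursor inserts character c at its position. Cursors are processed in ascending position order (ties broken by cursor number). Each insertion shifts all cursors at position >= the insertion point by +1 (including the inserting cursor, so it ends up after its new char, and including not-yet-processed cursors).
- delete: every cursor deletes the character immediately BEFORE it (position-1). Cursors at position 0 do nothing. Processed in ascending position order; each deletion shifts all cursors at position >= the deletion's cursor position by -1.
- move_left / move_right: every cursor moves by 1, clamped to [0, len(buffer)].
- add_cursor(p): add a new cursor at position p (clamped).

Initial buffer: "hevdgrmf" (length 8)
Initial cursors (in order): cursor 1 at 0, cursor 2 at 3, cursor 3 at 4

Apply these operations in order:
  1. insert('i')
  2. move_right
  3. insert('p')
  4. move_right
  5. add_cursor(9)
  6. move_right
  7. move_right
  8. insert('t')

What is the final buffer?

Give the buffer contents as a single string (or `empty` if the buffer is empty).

Answer: ihpevitdpigpttrmft

Derivation:
After op 1 (insert('i')): buffer="ihevidigrmf" (len 11), cursors c1@1 c2@5 c3@7, authorship 1...2.3....
After op 2 (move_right): buffer="ihevidigrmf" (len 11), cursors c1@2 c2@6 c3@8, authorship 1...2.3....
After op 3 (insert('p')): buffer="ihpevidpigprmf" (len 14), cursors c1@3 c2@8 c3@11, authorship 1.1..2.23.3...
After op 4 (move_right): buffer="ihpevidpigprmf" (len 14), cursors c1@4 c2@9 c3@12, authorship 1.1..2.23.3...
After op 5 (add_cursor(9)): buffer="ihpevidpigprmf" (len 14), cursors c1@4 c2@9 c4@9 c3@12, authorship 1.1..2.23.3...
After op 6 (move_right): buffer="ihpevidpigprmf" (len 14), cursors c1@5 c2@10 c4@10 c3@13, authorship 1.1..2.23.3...
After op 7 (move_right): buffer="ihpevidpigprmf" (len 14), cursors c1@6 c2@11 c4@11 c3@14, authorship 1.1..2.23.3...
After op 8 (insert('t')): buffer="ihpevitdpigpttrmft" (len 18), cursors c1@7 c2@14 c4@14 c3@18, authorship 1.1..21.23.324...3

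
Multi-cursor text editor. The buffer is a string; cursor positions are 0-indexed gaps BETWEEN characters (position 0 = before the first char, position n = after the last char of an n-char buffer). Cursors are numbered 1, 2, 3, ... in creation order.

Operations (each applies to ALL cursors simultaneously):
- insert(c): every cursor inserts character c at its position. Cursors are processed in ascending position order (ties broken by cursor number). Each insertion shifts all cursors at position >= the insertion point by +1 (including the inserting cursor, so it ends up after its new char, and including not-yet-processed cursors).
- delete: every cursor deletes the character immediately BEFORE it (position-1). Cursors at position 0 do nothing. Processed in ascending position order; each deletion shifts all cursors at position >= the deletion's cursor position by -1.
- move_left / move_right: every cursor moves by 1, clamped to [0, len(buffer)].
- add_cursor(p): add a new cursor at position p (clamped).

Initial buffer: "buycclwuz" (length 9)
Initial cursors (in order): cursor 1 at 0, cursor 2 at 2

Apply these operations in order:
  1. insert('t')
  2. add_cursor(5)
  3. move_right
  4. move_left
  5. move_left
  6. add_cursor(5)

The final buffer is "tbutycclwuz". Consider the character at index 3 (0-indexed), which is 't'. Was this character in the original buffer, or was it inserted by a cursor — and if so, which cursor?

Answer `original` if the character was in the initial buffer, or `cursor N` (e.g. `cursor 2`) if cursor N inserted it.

Answer: cursor 2

Derivation:
After op 1 (insert('t')): buffer="tbutycclwuz" (len 11), cursors c1@1 c2@4, authorship 1..2.......
After op 2 (add_cursor(5)): buffer="tbutycclwuz" (len 11), cursors c1@1 c2@4 c3@5, authorship 1..2.......
After op 3 (move_right): buffer="tbutycclwuz" (len 11), cursors c1@2 c2@5 c3@6, authorship 1..2.......
After op 4 (move_left): buffer="tbutycclwuz" (len 11), cursors c1@1 c2@4 c3@5, authorship 1..2.......
After op 5 (move_left): buffer="tbutycclwuz" (len 11), cursors c1@0 c2@3 c3@4, authorship 1..2.......
After op 6 (add_cursor(5)): buffer="tbutycclwuz" (len 11), cursors c1@0 c2@3 c3@4 c4@5, authorship 1..2.......
Authorship (.=original, N=cursor N): 1 . . 2 . . . . . . .
Index 3: author = 2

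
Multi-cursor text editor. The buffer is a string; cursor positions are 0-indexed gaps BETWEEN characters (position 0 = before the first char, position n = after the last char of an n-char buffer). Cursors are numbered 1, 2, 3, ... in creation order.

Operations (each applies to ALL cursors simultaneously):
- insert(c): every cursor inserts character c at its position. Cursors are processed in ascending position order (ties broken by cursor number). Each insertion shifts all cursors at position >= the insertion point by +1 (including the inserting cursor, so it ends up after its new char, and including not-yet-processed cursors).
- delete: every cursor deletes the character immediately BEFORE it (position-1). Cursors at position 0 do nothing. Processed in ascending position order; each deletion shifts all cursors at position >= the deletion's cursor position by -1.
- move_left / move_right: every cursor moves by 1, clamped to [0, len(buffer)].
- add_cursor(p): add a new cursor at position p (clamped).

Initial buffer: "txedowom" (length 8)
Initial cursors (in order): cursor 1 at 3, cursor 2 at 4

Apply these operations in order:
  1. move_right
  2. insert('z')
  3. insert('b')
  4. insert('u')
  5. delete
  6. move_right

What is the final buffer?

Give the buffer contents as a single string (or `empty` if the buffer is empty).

After op 1 (move_right): buffer="txedowom" (len 8), cursors c1@4 c2@5, authorship ........
After op 2 (insert('z')): buffer="txedzozwom" (len 10), cursors c1@5 c2@7, authorship ....1.2...
After op 3 (insert('b')): buffer="txedzbozbwom" (len 12), cursors c1@6 c2@9, authorship ....11.22...
After op 4 (insert('u')): buffer="txedzbuozbuwom" (len 14), cursors c1@7 c2@11, authorship ....111.222...
After op 5 (delete): buffer="txedzbozbwom" (len 12), cursors c1@6 c2@9, authorship ....11.22...
After op 6 (move_right): buffer="txedzbozbwom" (len 12), cursors c1@7 c2@10, authorship ....11.22...

Answer: txedzbozbwom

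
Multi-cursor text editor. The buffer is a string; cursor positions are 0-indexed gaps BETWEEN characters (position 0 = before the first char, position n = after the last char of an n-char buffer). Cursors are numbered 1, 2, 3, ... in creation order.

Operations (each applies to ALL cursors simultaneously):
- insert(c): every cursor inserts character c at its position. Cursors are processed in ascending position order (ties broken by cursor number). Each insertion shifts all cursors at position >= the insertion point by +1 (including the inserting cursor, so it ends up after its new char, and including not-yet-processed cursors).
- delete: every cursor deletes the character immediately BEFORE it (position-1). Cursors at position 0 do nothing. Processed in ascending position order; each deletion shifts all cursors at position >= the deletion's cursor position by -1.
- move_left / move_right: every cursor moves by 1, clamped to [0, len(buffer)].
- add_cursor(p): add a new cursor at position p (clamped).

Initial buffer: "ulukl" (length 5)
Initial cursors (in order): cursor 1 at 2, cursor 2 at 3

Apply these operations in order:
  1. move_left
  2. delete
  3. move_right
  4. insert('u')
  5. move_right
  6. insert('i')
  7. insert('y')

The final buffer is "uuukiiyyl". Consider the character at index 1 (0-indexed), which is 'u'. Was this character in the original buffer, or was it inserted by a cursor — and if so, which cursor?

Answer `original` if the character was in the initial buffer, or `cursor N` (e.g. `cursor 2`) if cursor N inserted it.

After op 1 (move_left): buffer="ulukl" (len 5), cursors c1@1 c2@2, authorship .....
After op 2 (delete): buffer="ukl" (len 3), cursors c1@0 c2@0, authorship ...
After op 3 (move_right): buffer="ukl" (len 3), cursors c1@1 c2@1, authorship ...
After op 4 (insert('u')): buffer="uuukl" (len 5), cursors c1@3 c2@3, authorship .12..
After op 5 (move_right): buffer="uuukl" (len 5), cursors c1@4 c2@4, authorship .12..
After op 6 (insert('i')): buffer="uuukiil" (len 7), cursors c1@6 c2@6, authorship .12.12.
After op 7 (insert('y')): buffer="uuukiiyyl" (len 9), cursors c1@8 c2@8, authorship .12.1212.
Authorship (.=original, N=cursor N): . 1 2 . 1 2 1 2 .
Index 1: author = 1

Answer: cursor 1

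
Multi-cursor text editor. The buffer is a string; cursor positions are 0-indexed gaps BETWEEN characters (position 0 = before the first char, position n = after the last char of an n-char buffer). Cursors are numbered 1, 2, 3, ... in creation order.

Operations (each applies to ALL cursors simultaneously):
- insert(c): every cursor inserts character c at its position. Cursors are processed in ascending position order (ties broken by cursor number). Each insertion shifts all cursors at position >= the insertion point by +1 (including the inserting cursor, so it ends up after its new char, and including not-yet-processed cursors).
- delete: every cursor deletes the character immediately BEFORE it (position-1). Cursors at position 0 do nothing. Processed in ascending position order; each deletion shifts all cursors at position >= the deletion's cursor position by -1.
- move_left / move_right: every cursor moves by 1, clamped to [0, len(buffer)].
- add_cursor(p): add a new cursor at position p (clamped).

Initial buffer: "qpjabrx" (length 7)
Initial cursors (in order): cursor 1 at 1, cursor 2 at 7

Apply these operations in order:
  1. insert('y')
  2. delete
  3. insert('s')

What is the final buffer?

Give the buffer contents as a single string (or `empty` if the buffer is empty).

After op 1 (insert('y')): buffer="qypjabrxy" (len 9), cursors c1@2 c2@9, authorship .1......2
After op 2 (delete): buffer="qpjabrx" (len 7), cursors c1@1 c2@7, authorship .......
After op 3 (insert('s')): buffer="qspjabrxs" (len 9), cursors c1@2 c2@9, authorship .1......2

Answer: qspjabrxs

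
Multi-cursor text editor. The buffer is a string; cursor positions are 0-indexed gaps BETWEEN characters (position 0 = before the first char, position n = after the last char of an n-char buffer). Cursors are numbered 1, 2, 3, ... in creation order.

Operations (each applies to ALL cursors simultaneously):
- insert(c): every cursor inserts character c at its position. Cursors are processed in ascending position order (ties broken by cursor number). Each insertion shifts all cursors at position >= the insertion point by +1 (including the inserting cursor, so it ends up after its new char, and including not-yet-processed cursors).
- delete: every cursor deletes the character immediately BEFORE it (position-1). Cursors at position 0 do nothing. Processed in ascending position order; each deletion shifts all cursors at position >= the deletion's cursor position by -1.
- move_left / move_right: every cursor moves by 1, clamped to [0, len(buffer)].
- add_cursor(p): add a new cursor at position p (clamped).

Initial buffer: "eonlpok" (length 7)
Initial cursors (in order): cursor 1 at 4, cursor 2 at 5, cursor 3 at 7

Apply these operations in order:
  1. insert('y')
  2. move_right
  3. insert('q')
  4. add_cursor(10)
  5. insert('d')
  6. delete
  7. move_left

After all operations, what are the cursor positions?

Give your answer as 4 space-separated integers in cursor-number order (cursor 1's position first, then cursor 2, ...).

Answer: 6 9 12 9

Derivation:
After op 1 (insert('y')): buffer="eonlypyoky" (len 10), cursors c1@5 c2@7 c3@10, authorship ....1.2..3
After op 2 (move_right): buffer="eonlypyoky" (len 10), cursors c1@6 c2@8 c3@10, authorship ....1.2..3
After op 3 (insert('q')): buffer="eonlypqyoqkyq" (len 13), cursors c1@7 c2@10 c3@13, authorship ....1.12.2.33
After op 4 (add_cursor(10)): buffer="eonlypqyoqkyq" (len 13), cursors c1@7 c2@10 c4@10 c3@13, authorship ....1.12.2.33
After op 5 (insert('d')): buffer="eonlypqdyoqddkyqd" (len 17), cursors c1@8 c2@13 c4@13 c3@17, authorship ....1.112.224.333
After op 6 (delete): buffer="eonlypqyoqkyq" (len 13), cursors c1@7 c2@10 c4@10 c3@13, authorship ....1.12.2.33
After op 7 (move_left): buffer="eonlypqyoqkyq" (len 13), cursors c1@6 c2@9 c4@9 c3@12, authorship ....1.12.2.33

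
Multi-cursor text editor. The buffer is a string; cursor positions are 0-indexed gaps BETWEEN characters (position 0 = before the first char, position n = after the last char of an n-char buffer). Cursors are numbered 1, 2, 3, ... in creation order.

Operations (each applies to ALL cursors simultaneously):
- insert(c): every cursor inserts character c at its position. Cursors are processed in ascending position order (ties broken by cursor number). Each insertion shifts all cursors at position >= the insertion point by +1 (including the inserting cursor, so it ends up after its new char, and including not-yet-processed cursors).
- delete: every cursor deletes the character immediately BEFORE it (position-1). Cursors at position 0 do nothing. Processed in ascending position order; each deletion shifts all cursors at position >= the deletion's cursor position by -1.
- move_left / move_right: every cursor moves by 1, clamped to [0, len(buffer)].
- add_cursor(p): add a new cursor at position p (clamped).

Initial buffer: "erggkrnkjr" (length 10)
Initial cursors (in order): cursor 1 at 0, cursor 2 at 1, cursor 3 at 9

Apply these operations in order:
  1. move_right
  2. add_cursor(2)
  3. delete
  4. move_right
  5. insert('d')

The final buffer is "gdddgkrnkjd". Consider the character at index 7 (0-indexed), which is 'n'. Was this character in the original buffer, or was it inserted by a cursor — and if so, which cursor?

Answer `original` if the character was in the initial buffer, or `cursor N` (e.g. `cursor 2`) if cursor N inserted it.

After op 1 (move_right): buffer="erggkrnkjr" (len 10), cursors c1@1 c2@2 c3@10, authorship ..........
After op 2 (add_cursor(2)): buffer="erggkrnkjr" (len 10), cursors c1@1 c2@2 c4@2 c3@10, authorship ..........
After op 3 (delete): buffer="ggkrnkj" (len 7), cursors c1@0 c2@0 c4@0 c3@7, authorship .......
After op 4 (move_right): buffer="ggkrnkj" (len 7), cursors c1@1 c2@1 c4@1 c3@7, authorship .......
After op 5 (insert('d')): buffer="gdddgkrnkjd" (len 11), cursors c1@4 c2@4 c4@4 c3@11, authorship .124......3
Authorship (.=original, N=cursor N): . 1 2 4 . . . . . . 3
Index 7: author = original

Answer: original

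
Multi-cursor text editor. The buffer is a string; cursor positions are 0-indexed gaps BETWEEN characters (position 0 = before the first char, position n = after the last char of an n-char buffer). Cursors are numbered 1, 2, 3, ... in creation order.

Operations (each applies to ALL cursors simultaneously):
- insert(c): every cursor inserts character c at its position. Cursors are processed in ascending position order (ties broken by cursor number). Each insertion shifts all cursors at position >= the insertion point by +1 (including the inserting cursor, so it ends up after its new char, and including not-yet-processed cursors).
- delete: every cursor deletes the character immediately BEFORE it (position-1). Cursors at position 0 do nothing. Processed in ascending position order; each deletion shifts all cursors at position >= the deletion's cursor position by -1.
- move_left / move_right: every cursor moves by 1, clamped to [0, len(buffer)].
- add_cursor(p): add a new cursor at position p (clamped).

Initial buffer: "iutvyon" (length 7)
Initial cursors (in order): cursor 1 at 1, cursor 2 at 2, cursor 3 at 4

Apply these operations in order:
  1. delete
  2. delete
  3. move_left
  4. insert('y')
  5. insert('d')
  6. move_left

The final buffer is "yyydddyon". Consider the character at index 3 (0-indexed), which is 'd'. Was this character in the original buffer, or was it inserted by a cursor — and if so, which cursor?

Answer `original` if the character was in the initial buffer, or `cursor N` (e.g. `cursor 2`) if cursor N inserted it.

After op 1 (delete): buffer="tyon" (len 4), cursors c1@0 c2@0 c3@1, authorship ....
After op 2 (delete): buffer="yon" (len 3), cursors c1@0 c2@0 c3@0, authorship ...
After op 3 (move_left): buffer="yon" (len 3), cursors c1@0 c2@0 c3@0, authorship ...
After op 4 (insert('y')): buffer="yyyyon" (len 6), cursors c1@3 c2@3 c3@3, authorship 123...
After op 5 (insert('d')): buffer="yyydddyon" (len 9), cursors c1@6 c2@6 c3@6, authorship 123123...
After op 6 (move_left): buffer="yyydddyon" (len 9), cursors c1@5 c2@5 c3@5, authorship 123123...
Authorship (.=original, N=cursor N): 1 2 3 1 2 3 . . .
Index 3: author = 1

Answer: cursor 1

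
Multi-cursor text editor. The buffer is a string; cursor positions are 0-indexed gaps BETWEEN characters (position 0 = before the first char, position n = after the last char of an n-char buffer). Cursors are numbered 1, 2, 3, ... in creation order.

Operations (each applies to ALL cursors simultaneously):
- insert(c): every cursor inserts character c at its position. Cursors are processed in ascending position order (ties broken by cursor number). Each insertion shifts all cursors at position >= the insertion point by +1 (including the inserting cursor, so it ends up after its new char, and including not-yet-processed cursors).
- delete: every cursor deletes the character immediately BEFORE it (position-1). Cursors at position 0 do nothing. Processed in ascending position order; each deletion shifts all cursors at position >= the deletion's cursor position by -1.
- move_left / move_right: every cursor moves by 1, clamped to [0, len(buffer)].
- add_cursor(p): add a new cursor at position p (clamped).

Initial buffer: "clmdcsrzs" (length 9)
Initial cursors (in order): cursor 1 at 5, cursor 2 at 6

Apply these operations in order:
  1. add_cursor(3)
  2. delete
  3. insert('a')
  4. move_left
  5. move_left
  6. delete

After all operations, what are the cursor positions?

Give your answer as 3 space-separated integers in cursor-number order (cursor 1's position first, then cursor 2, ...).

Answer: 1 1 0

Derivation:
After op 1 (add_cursor(3)): buffer="clmdcsrzs" (len 9), cursors c3@3 c1@5 c2@6, authorship .........
After op 2 (delete): buffer="cldrzs" (len 6), cursors c3@2 c1@3 c2@3, authorship ......
After op 3 (insert('a')): buffer="cladaarzs" (len 9), cursors c3@3 c1@6 c2@6, authorship ..3.12...
After op 4 (move_left): buffer="cladaarzs" (len 9), cursors c3@2 c1@5 c2@5, authorship ..3.12...
After op 5 (move_left): buffer="cladaarzs" (len 9), cursors c3@1 c1@4 c2@4, authorship ..3.12...
After op 6 (delete): buffer="laarzs" (len 6), cursors c3@0 c1@1 c2@1, authorship .12...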